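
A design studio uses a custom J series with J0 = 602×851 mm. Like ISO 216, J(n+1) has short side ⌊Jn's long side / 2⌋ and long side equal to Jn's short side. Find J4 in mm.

J1: ⌊851/2⌋ × 602 = 425 × 602 mm
J2: ⌊602/2⌋ × 425 = 301 × 425 mm
J3: ⌊425/2⌋ × 301 = 212 × 301 mm
J4: ⌊301/2⌋ × 212 = 150 × 212 mm

150 × 212 mm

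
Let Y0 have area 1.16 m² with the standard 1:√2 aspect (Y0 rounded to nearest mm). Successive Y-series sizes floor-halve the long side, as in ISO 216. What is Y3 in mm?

Let Y0's short side be w mm. w · w√2 = 1.16 m² = 1,160,000 mm², so w ≈ 905.7 mm and w√2 ≈ 1280.8 mm → Y0 = 906 × 1281 mm.
Y1: ⌊1281/2⌋ × 906 = 640 × 906 mm
Y2: ⌊906/2⌋ × 640 = 453 × 640 mm
Y3: ⌊640/2⌋ × 453 = 320 × 453 mm

320 × 453 mm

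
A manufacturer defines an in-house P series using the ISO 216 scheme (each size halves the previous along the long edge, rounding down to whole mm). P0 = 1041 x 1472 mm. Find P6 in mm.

P1: ⌊1472/2⌋ × 1041 = 736 × 1041 mm
P2: ⌊1041/2⌋ × 736 = 520 × 736 mm
P3: ⌊736/2⌋ × 520 = 368 × 520 mm
P4: ⌊520/2⌋ × 368 = 260 × 368 mm
P5: ⌊368/2⌋ × 260 = 184 × 260 mm
P6: ⌊260/2⌋ × 184 = 130 × 184 mm

130 × 184 mm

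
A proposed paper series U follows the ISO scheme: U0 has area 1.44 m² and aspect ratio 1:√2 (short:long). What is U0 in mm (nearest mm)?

1009 × 1427 mm

Let the short side be w mm. Then w · w√2 = 1.44 m² = 1,440,000 mm².
w² = 1,440,000/√2, so w ≈ 1009.1 mm; long side = w√2 ≈ 1427.0 mm.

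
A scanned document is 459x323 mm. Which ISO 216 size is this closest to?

Aspect ratio 459/323 ≈ 1.421 — close to the ISO √2 ≈ 1.414.
In the C-series (envelope sizes, between A and B): C3 = 324 × 458 mm.
Off by 2 mm total — nearest standard size.

C3 (324 × 458 mm)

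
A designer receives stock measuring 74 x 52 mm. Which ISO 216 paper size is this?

Aspect ratio 74/52 ≈ 1.423 — close to the ISO √2 ≈ 1.414.
In the A-series (A0 area = 1 m²): A8 = 52 × 74 mm.

A8 (52 × 74 mm)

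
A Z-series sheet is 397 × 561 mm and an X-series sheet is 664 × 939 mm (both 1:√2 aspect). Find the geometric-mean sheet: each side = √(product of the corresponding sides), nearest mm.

513 × 726 mm

Short side: √(397 · 664) = √263608 ≈ 513.4 → 513 mm
Long side: √(561 · 939) = √526779 ≈ 725.8 → 726 mm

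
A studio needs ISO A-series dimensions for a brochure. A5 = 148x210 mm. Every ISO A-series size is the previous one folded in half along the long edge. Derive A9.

A6: ⌊210/2⌋ × 148 = 105 × 148 mm
A7: ⌊148/2⌋ × 105 = 74 × 105 mm
A8: ⌊105/2⌋ × 74 = 52 × 74 mm
A9: ⌊74/2⌋ × 52 = 37 × 52 mm

37 × 52 mm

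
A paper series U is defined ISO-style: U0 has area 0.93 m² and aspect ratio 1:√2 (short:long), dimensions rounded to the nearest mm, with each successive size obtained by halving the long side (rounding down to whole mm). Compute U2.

405 × 573 mm

Let U0's short side be w mm. w · w√2 = 0.93 m² = 930,000 mm², so w ≈ 810.9 mm and w√2 ≈ 1146.8 mm → U0 = 811 × 1147 mm.
U1: ⌊1147/2⌋ × 811 = 573 × 811 mm
U2: ⌊811/2⌋ × 573 = 405 × 573 mm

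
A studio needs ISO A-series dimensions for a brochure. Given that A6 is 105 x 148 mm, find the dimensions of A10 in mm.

26 × 37 mm

A7: ⌊148/2⌋ × 105 = 74 × 105 mm
A8: ⌊105/2⌋ × 74 = 52 × 74 mm
A9: ⌊74/2⌋ × 52 = 37 × 52 mm
A10: ⌊52/2⌋ × 37 = 26 × 37 mm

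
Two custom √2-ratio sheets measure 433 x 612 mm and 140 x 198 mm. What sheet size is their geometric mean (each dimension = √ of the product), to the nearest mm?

Short side: √(433 · 140) = √60620 ≈ 246.2 → 246 mm
Long side: √(612 · 198) = √121176 ≈ 348.1 → 348 mm

246 × 348 mm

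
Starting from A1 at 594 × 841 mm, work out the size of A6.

105 × 148 mm

A2: ⌊841/2⌋ × 594 = 420 × 594 mm
A3: ⌊594/2⌋ × 420 = 297 × 420 mm
A4: ⌊420/2⌋ × 297 = 210 × 297 mm
A5: ⌊297/2⌋ × 210 = 148 × 210 mm
A6: ⌊210/2⌋ × 148 = 105 × 148 mm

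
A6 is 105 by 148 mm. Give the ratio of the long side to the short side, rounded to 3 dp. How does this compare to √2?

1.410

148 / 105 = 1.410
ISO 216 targets √2 ≈ 1.414; the -0.005 deviation is from mm rounding.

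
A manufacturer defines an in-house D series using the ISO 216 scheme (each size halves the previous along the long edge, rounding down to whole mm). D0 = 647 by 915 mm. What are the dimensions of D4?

161 × 228 mm

D1: ⌊915/2⌋ × 647 = 457 × 647 mm
D2: ⌊647/2⌋ × 457 = 323 × 457 mm
D3: ⌊457/2⌋ × 323 = 228 × 323 mm
D4: ⌊323/2⌋ × 228 = 161 × 228 mm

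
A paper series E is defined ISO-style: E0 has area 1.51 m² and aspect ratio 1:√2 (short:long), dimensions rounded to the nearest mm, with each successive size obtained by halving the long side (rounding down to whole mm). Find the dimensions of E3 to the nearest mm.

Let E0's short side be w mm. w · w√2 = 1.51 m² = 1,510,000 mm², so w ≈ 1033.3 mm and w√2 ≈ 1461.3 mm → E0 = 1033 × 1461 mm.
E1: ⌊1461/2⌋ × 1033 = 730 × 1033 mm
E2: ⌊1033/2⌋ × 730 = 516 × 730 mm
E3: ⌊730/2⌋ × 516 = 365 × 516 mm

365 × 516 mm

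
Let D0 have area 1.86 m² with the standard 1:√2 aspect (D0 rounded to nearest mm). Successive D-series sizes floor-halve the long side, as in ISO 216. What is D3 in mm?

405 × 573 mm

Let D0's short side be w mm. w · w√2 = 1.86 m² = 1,860,000 mm², so w ≈ 1146.8 mm and w√2 ≈ 1621.9 mm → D0 = 1147 × 1622 mm.
D1: ⌊1622/2⌋ × 1147 = 811 × 1147 mm
D2: ⌊1147/2⌋ × 811 = 573 × 811 mm
D3: ⌊811/2⌋ × 573 = 405 × 573 mm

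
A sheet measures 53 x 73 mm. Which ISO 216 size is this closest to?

A8 (52 × 74 mm)

Aspect ratio 73/53 ≈ 1.377 (ISO target is √2 ≈ 1.414).
In the A-series (A0 area = 1 m²): A8 = 52 × 74 mm.
Off by 2 mm total — nearest standard size.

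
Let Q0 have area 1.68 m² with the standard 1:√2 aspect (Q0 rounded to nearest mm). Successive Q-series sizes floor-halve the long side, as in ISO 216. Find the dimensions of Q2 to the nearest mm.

Let Q0's short side be w mm. w · w√2 = 1.68 m² = 1,680,000 mm², so w ≈ 1089.9 mm and w√2 ≈ 1541.4 mm → Q0 = 1090 × 1541 mm.
Q1: ⌊1541/2⌋ × 1090 = 770 × 1090 mm
Q2: ⌊1090/2⌋ × 770 = 545 × 770 mm

545 × 770 mm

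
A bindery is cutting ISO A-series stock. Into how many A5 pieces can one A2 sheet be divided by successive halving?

8

Each ISO step halves the sheet: 1 × A2 → 2 × A3 → 4 × A4 → 8 × A5
From A2 to A5 is 3 halving steps: 2^3 = 8.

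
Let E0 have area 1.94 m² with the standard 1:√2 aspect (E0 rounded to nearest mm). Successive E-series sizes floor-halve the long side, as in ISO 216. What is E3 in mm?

Let E0's short side be w mm. w · w√2 = 1.94 m² = 1,940,000 mm², so w ≈ 1171.2 mm and w√2 ≈ 1656.4 mm → E0 = 1171 × 1656 mm.
E1: ⌊1656/2⌋ × 1171 = 828 × 1171 mm
E2: ⌊1171/2⌋ × 828 = 585 × 828 mm
E3: ⌊828/2⌋ × 585 = 414 × 585 mm

414 × 585 mm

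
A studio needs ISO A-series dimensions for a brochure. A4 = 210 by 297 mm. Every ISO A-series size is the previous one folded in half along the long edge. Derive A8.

52 × 74 mm

A5: ⌊297/2⌋ × 210 = 148 × 210 mm
A6: ⌊210/2⌋ × 148 = 105 × 148 mm
A7: ⌊148/2⌋ × 105 = 74 × 105 mm
A8: ⌊105/2⌋ × 74 = 52 × 74 mm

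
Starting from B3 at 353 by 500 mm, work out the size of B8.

62 × 88 mm

B4: ⌊500/2⌋ × 353 = 250 × 353 mm
B5: ⌊353/2⌋ × 250 = 176 × 250 mm
B6: ⌊250/2⌋ × 176 = 125 × 176 mm
B7: ⌊176/2⌋ × 125 = 88 × 125 mm
B8: ⌊125/2⌋ × 88 = 62 × 88 mm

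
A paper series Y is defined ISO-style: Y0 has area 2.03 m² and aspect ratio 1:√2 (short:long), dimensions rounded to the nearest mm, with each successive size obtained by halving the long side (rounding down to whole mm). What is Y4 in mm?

Let Y0's short side be w mm. w · w√2 = 2.03 m² = 2,030,000 mm², so w ≈ 1198.1 mm and w√2 ≈ 1694.4 mm → Y0 = 1198 × 1694 mm.
Y1: ⌊1694/2⌋ × 1198 = 847 × 1198 mm
Y2: ⌊1198/2⌋ × 847 = 599 × 847 mm
Y3: ⌊847/2⌋ × 599 = 423 × 599 mm
Y4: ⌊599/2⌋ × 423 = 299 × 423 mm

299 × 423 mm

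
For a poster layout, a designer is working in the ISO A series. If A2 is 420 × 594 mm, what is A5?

148 × 210 mm

A3: ⌊594/2⌋ × 420 = 297 × 420 mm
A4: ⌊420/2⌋ × 297 = 210 × 297 mm
A5: ⌊297/2⌋ × 210 = 148 × 210 mm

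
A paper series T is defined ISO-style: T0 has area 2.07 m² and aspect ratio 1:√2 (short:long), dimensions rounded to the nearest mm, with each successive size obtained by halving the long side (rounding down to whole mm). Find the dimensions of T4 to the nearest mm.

Let T0's short side be w mm. w · w√2 = 2.07 m² = 2,070,000 mm², so w ≈ 1209.8 mm and w√2 ≈ 1711.0 mm → T0 = 1210 × 1711 mm.
T1: ⌊1711/2⌋ × 1210 = 855 × 1210 mm
T2: ⌊1210/2⌋ × 855 = 605 × 855 mm
T3: ⌊855/2⌋ × 605 = 427 × 605 mm
T4: ⌊605/2⌋ × 427 = 302 × 427 mm

302 × 427 mm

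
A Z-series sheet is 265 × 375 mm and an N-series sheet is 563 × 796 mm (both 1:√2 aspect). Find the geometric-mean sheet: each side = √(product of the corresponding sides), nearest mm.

386 × 546 mm

Short side: √(265 · 563) = √149195 ≈ 386.3 → 386 mm
Long side: √(375 · 796) = √298500 ≈ 546.4 → 546 mm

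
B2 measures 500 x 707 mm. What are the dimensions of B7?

88 × 125 mm

B3: ⌊707/2⌋ × 500 = 353 × 500 mm
B4: ⌊500/2⌋ × 353 = 250 × 353 mm
B5: ⌊353/2⌋ × 250 = 176 × 250 mm
B6: ⌊250/2⌋ × 176 = 125 × 176 mm
B7: ⌊176/2⌋ × 125 = 88 × 125 mm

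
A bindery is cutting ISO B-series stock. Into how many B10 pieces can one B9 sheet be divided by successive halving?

Each ISO step halves the sheet: 1 × B9 → 2 × B10
From B9 to B10 is 1 halving step: 2^1 = 2.

2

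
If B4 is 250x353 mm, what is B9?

B5: ⌊353/2⌋ × 250 = 176 × 250 mm
B6: ⌊250/2⌋ × 176 = 125 × 176 mm
B7: ⌊176/2⌋ × 125 = 88 × 125 mm
B8: ⌊125/2⌋ × 88 = 62 × 88 mm
B9: ⌊88/2⌋ × 62 = 44 × 62 mm

44 × 62 mm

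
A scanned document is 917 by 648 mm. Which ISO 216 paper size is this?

C1 (648 × 917 mm)

Aspect ratio 917/648 ≈ 1.415 — close to the ISO √2 ≈ 1.414.
In the C-series (envelope sizes, between A and B): C1 = 648 × 917 mm.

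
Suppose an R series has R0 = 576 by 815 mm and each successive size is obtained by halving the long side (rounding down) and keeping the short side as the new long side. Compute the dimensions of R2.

288 × 407 mm

R1: ⌊815/2⌋ × 576 = 407 × 576 mm
R2: ⌊576/2⌋ × 407 = 288 × 407 mm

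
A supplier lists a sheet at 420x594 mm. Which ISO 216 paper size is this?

A2 (420 × 594 mm)

Aspect ratio 594/420 ≈ 1.414 — close to the ISO √2 ≈ 1.414.
In the A-series (A0 area = 1 m²): A2 = 420 × 594 mm.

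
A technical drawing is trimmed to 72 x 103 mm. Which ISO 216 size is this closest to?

A7 (74 × 105 mm)

Aspect ratio 103/72 ≈ 1.431 (ISO target is √2 ≈ 1.414).
In the A-series (A0 area = 1 m²): A7 = 74 × 105 mm.
Off by 4 mm total — nearest standard size.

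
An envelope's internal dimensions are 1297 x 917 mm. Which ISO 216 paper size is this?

Aspect ratio 1297/917 ≈ 1.414 — close to the ISO √2 ≈ 1.414.
In the C-series (envelope sizes, between A and B): C0 = 917 × 1297 mm.

C0 (917 × 1297 mm)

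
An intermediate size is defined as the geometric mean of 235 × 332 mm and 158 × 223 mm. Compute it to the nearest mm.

Short side: √(235 · 158) = √37130 ≈ 192.7 → 193 mm
Long side: √(332 · 223) = √74036 ≈ 272.1 → 272 mm

193 × 272 mm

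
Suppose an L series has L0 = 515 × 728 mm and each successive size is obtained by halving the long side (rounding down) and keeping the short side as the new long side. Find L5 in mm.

91 × 128 mm

L1: ⌊728/2⌋ × 515 = 364 × 515 mm
L2: ⌊515/2⌋ × 364 = 257 × 364 mm
L3: ⌊364/2⌋ × 257 = 182 × 257 mm
L4: ⌊257/2⌋ × 182 = 128 × 182 mm
L5: ⌊182/2⌋ × 128 = 91 × 128 mm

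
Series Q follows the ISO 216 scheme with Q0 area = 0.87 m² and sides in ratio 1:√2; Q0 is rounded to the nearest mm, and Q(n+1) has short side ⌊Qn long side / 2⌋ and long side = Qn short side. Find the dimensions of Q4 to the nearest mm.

Let Q0's short side be w mm. w · w√2 = 0.87 m² = 870,000 mm², so w ≈ 784.3 mm and w√2 ≈ 1109.2 mm → Q0 = 784 × 1109 mm.
Q1: ⌊1109/2⌋ × 784 = 554 × 784 mm
Q2: ⌊784/2⌋ × 554 = 392 × 554 mm
Q3: ⌊554/2⌋ × 392 = 277 × 392 mm
Q4: ⌊392/2⌋ × 277 = 196 × 277 mm

196 × 277 mm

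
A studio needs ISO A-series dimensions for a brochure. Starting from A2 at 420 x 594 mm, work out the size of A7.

A3: ⌊594/2⌋ × 420 = 297 × 420 mm
A4: ⌊420/2⌋ × 297 = 210 × 297 mm
A5: ⌊297/2⌋ × 210 = 148 × 210 mm
A6: ⌊210/2⌋ × 148 = 105 × 148 mm
A7: ⌊148/2⌋ × 105 = 74 × 105 mm

74 × 105 mm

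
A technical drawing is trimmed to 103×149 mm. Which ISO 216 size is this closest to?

A6 (105 × 148 mm)

Aspect ratio 149/103 ≈ 1.447 (ISO target is √2 ≈ 1.414).
In the A-series (A0 area = 1 m²): A6 = 105 × 148 mm.
Off by 3 mm total — nearest standard size.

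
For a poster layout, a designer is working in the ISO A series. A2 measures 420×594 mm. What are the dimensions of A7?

74 × 105 mm

A3: ⌊594/2⌋ × 420 = 297 × 420 mm
A4: ⌊420/2⌋ × 297 = 210 × 297 mm
A5: ⌊297/2⌋ × 210 = 148 × 210 mm
A6: ⌊210/2⌋ × 148 = 105 × 148 mm
A7: ⌊148/2⌋ × 105 = 74 × 105 mm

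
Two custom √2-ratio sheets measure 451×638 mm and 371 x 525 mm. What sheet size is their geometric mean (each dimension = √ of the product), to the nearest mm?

Short side: √(451 · 371) = √167321 ≈ 409.0 → 409 mm
Long side: √(638 · 525) = √334950 ≈ 578.7 → 579 mm

409 × 579 mm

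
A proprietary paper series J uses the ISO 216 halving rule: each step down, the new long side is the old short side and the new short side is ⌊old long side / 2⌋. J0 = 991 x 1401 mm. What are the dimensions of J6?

123 × 175 mm

J1 = 700 × 991 mm (from J0 by 1 halving).
J2: ⌊991/2⌋ × 700 = 495 × 700 mm
J3: ⌊700/2⌋ × 495 = 350 × 495 mm
J4: ⌊495/2⌋ × 350 = 247 × 350 mm
J5: ⌊350/2⌋ × 247 = 175 × 247 mm
J6: ⌊247/2⌋ × 175 = 123 × 175 mm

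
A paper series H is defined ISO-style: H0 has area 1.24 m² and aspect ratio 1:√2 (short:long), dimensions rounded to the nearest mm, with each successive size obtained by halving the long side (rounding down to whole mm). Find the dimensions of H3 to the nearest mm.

331 × 468 mm

Let H0's short side be w mm. w · w√2 = 1.24 m² = 1,240,000 mm², so w ≈ 936.4 mm and w√2 ≈ 1324.2 mm → H0 = 936 × 1324 mm.
H1: ⌊1324/2⌋ × 936 = 662 × 936 mm
H2: ⌊936/2⌋ × 662 = 468 × 662 mm
H3: ⌊662/2⌋ × 468 = 331 × 468 mm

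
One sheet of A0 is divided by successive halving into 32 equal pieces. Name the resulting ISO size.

32 = 2^5, so 5 halving steps.
A0 → A1 → … → A5 after 5 steps.

A5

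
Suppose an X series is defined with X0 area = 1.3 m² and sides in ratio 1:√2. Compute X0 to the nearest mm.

959 × 1356 mm

Let the short side be w mm. Then w · w√2 = 1.3 m² = 1,300,000 mm².
w² = 1,300,000/√2, so w ≈ 958.8 mm; long side = w√2 ≈ 1355.9 mm.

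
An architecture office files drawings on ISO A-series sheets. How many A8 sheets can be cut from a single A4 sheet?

Each ISO step halves the sheet: 1 × A4 → 2 × A5 → 4 × A6 → 8 × A7 → …
From A4 to A8 is 4 halving steps: 2^4 = 16.

16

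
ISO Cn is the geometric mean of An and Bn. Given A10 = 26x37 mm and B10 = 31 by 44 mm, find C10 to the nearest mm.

28 × 40 mm

Short side: √(26 · 31) = √806 ≈ 28.4 → 28 mm
Long side: √(37 · 44) = √1628 ≈ 40.3 → 40 mm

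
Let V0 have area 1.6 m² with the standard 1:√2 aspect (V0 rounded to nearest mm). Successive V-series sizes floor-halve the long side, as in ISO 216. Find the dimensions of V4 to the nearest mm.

266 × 376 mm

Let V0's short side be w mm. w · w√2 = 1.6 m² = 1,600,000 mm², so w ≈ 1063.7 mm and w√2 ≈ 1504.2 mm → V0 = 1064 × 1504 mm.
V1: ⌊1504/2⌋ × 1064 = 752 × 1064 mm
V2: ⌊1064/2⌋ × 752 = 532 × 752 mm
V3: ⌊752/2⌋ × 532 = 376 × 532 mm
V4: ⌊532/2⌋ × 376 = 266 × 376 mm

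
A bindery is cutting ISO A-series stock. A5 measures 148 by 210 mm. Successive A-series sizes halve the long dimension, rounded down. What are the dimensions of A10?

26 × 37 mm

A6: ⌊210/2⌋ × 148 = 105 × 148 mm
A7: ⌊148/2⌋ × 105 = 74 × 105 mm
A8: ⌊105/2⌋ × 74 = 52 × 74 mm
A9: ⌊74/2⌋ × 52 = 37 × 52 mm
A10: ⌊52/2⌋ × 37 = 26 × 37 mm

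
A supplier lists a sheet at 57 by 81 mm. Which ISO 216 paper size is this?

Aspect ratio 81/57 ≈ 1.421 — close to the ISO √2 ≈ 1.414.
In the C-series (envelope sizes, between A and B): C8 = 57 × 81 mm.

C8 (57 × 81 mm)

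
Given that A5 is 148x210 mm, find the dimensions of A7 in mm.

A6: ⌊210/2⌋ × 148 = 105 × 148 mm
A7: ⌊148/2⌋ × 105 = 74 × 105 mm

74 × 105 mm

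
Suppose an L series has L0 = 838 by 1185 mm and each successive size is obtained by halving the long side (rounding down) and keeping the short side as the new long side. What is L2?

419 × 592 mm

L1: ⌊1185/2⌋ × 838 = 592 × 838 mm
L2: ⌊838/2⌋ × 592 = 419 × 592 mm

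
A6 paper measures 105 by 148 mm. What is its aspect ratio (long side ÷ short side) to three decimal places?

1.410

148 / 105 = 1.410
ISO 216 targets √2 ≈ 1.414; the -0.005 deviation is from mm rounding.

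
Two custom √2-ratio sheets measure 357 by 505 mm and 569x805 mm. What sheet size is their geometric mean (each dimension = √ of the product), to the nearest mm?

451 × 638 mm

Short side: √(357 · 569) = √203133 ≈ 450.7 → 451 mm
Long side: √(505 · 805) = √406525 ≈ 637.6 → 638 mm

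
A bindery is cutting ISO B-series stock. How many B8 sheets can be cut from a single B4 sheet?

Each ISO step halves the sheet: 1 × B4 → 2 × B5 → 4 × B6 → 8 × B7 → …
From B4 to B8 is 4 halving steps: 2^4 = 16.

16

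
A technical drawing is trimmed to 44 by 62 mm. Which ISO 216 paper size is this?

Aspect ratio 62/44 ≈ 1.409 — close to the ISO √2 ≈ 1.414.
In the B-series (B0 = 1000 × 1414 mm): B9 = 44 × 62 mm.

B9 (44 × 62 mm)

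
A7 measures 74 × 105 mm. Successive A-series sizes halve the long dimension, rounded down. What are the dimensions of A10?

A8: ⌊105/2⌋ × 74 = 52 × 74 mm
A9: ⌊74/2⌋ × 52 = 37 × 52 mm
A10: ⌊52/2⌋ × 37 = 26 × 37 mm

26 × 37 mm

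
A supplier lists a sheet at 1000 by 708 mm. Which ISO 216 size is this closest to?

Aspect ratio 1000/708 ≈ 1.412 — close to the ISO √2 ≈ 1.414.
In the B-series (B0 = 1000 × 1414 mm): B1 = 707 × 1000 mm.
Off by 1 mm total — nearest standard size.

B1 (707 × 1000 mm)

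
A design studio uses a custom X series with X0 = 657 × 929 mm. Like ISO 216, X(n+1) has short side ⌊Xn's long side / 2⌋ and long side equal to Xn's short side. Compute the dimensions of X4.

X1: ⌊929/2⌋ × 657 = 464 × 657 mm
X2: ⌊657/2⌋ × 464 = 328 × 464 mm
X3: ⌊464/2⌋ × 328 = 232 × 328 mm
X4: ⌊328/2⌋ × 232 = 164 × 232 mm

164 × 232 mm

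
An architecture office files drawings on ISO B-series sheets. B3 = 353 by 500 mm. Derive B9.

B4: ⌊500/2⌋ × 353 = 250 × 353 mm
B5: ⌊353/2⌋ × 250 = 176 × 250 mm
B6: ⌊250/2⌋ × 176 = 125 × 176 mm
B7: ⌊176/2⌋ × 125 = 88 × 125 mm
B8: ⌊125/2⌋ × 88 = 62 × 88 mm
B9: ⌊88/2⌋ × 62 = 44 × 62 mm

44 × 62 mm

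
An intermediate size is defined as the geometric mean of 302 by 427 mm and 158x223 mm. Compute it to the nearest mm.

Short side: √(302 · 158) = √47716 ≈ 218.4 → 218 mm
Long side: √(427 · 223) = √95221 ≈ 308.6 → 309 mm

218 × 309 mm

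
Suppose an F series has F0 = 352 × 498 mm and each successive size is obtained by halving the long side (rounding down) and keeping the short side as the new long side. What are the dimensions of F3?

F1: ⌊498/2⌋ × 352 = 249 × 352 mm
F2: ⌊352/2⌋ × 249 = 176 × 249 mm
F3: ⌊249/2⌋ × 176 = 124 × 176 mm

124 × 176 mm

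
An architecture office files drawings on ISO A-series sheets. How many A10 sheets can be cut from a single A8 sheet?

A8 = 52 × 74 mm; A10 = 26 × 37 mm.
Each halving step doubles the count; 2 steps from A8 to A10.
2^2 = 4.

4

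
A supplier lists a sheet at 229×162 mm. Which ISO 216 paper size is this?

Aspect ratio 229/162 ≈ 1.414 — close to the ISO √2 ≈ 1.414.
In the C-series (envelope sizes, between A and B): C5 = 162 × 229 mm.

C5 (162 × 229 mm)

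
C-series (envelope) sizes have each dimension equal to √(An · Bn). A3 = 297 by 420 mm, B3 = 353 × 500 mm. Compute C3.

Short side: √(297 · 353) = √104841 ≈ 323.8 → 324 mm
Long side: √(420 · 500) = √210000 ≈ 458.3 → 458 mm

324 × 458 mm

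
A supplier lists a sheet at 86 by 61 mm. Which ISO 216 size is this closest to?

Aspect ratio 86/61 ≈ 1.410 — close to the ISO √2 ≈ 1.414.
In the B-series (B0 = 1000 × 1414 mm): B8 = 62 × 88 mm.
Off by 3 mm total — nearest standard size.

B8 (62 × 88 mm)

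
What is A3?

297 × 420 mm

A0 = 841 × 1189 mm (A0 has area 1 m², aspect 1:√2).
A1: ⌊1189/2⌋ × 841 = 594 × 841 mm
A2: ⌊841/2⌋ × 594 = 420 × 594 mm
A3: ⌊594/2⌋ × 420 = 297 × 420 mm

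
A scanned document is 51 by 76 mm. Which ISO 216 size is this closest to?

A8 (52 × 74 mm)

Aspect ratio 76/51 ≈ 1.490 (ISO target is √2 ≈ 1.414).
In the A-series (A0 area = 1 m²): A8 = 52 × 74 mm.
Off by 3 mm total — nearest standard size.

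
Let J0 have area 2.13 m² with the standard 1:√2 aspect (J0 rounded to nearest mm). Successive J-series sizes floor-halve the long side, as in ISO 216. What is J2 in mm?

Let J0's short side be w mm. w · w√2 = 2.13 m² = 2,130,000 mm², so w ≈ 1227.2 mm and w√2 ≈ 1735.6 mm → J0 = 1227 × 1736 mm.
J1: ⌊1736/2⌋ × 1227 = 868 × 1227 mm
J2: ⌊1227/2⌋ × 868 = 613 × 868 mm

613 × 868 mm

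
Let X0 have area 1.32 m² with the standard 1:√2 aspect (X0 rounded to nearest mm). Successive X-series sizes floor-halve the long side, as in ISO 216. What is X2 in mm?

Let X0's short side be w mm. w · w√2 = 1.32 m² = 1,320,000 mm², so w ≈ 966.1 mm and w√2 ≈ 1366.3 mm → X0 = 966 × 1366 mm.
X1: ⌊1366/2⌋ × 966 = 683 × 966 mm
X2: ⌊966/2⌋ × 683 = 483 × 683 mm

483 × 683 mm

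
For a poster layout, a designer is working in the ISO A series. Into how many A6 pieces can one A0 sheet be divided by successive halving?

Each ISO step halves the sheet: 1 × A0 → 2 × A1 → 4 × A2 → 8 × A3 → …
From A0 to A6 is 6 halving steps: 2^6 = 64.

64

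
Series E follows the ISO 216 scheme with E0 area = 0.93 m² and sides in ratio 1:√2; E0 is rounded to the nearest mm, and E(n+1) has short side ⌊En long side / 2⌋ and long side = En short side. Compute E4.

Let E0's short side be w mm. w · w√2 = 0.93 m² = 930,000 mm², so w ≈ 810.9 mm and w√2 ≈ 1146.8 mm → E0 = 811 × 1147 mm.
E1: ⌊1147/2⌋ × 811 = 573 × 811 mm
E2: ⌊811/2⌋ × 573 = 405 × 573 mm
E3: ⌊573/2⌋ × 405 = 286 × 405 mm
E4: ⌊405/2⌋ × 286 = 202 × 286 mm

202 × 286 mm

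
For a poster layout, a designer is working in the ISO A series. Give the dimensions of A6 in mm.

105 × 148 mm

A0 = 841 × 1189 mm (A0 has area 1 m², aspect 1:√2).
A1: ⌊1189/2⌋ × 841 = 594 × 841 mm
A2: ⌊841/2⌋ × 594 = 420 × 594 mm
A3: ⌊594/2⌋ × 420 = 297 × 420 mm
A4: ⌊420/2⌋ × 297 = 210 × 297 mm
A5: ⌊297/2⌋ × 210 = 148 × 210 mm
A6: ⌊210/2⌋ × 148 = 105 × 148 mm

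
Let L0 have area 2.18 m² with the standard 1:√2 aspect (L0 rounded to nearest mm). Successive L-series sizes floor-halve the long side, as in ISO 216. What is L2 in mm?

621 × 878 mm

Let L0's short side be w mm. w · w√2 = 2.18 m² = 2,180,000 mm², so w ≈ 1241.6 mm and w√2 ≈ 1755.8 mm → L0 = 1242 × 1756 mm.
L1: ⌊1756/2⌋ × 1242 = 878 × 1242 mm
L2: ⌊1242/2⌋ × 878 = 621 × 878 mm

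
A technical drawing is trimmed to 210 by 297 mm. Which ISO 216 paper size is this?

Aspect ratio 297/210 ≈ 1.414 — close to the ISO √2 ≈ 1.414.
In the A-series (A0 area = 1 m²): A4 = 210 × 297 mm.

A4 (210 × 297 mm)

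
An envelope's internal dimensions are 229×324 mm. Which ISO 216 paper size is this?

C4 (229 × 324 mm)

Aspect ratio 324/229 ≈ 1.415 — close to the ISO √2 ≈ 1.414.
In the C-series (envelope sizes, between A and B): C4 = 229 × 324 mm.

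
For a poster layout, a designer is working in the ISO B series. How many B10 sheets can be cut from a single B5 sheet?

32

Each ISO step halves the sheet: 1 × B5 → 2 × B6 → 4 × B7 → 8 × B8 → …
From B5 to B10 is 5 halving steps: 2^5 = 32.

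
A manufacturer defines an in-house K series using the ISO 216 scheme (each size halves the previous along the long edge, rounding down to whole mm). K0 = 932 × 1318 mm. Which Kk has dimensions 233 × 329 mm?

K4

K0: 932 × 1318 mm
K1: 659 × 932 mm
K2: 466 × 659 mm
K3: 329 × 466 mm
K4: 233 × 329 mm
K5: 164 × 233 mm
→ matches K4.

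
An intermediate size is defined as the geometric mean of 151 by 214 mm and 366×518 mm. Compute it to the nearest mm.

Short side: √(151 · 366) = √55266 ≈ 235.1 → 235 mm
Long side: √(214 · 518) = √110852 ≈ 332.9 → 333 mm

235 × 333 mm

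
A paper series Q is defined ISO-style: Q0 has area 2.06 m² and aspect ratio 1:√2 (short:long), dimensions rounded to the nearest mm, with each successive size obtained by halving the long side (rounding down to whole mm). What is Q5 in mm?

213 × 301 mm

Let Q0's short side be w mm. w · w√2 = 2.06 m² = 2,060,000 mm², so w ≈ 1206.9 mm and w√2 ≈ 1706.8 mm → Q0 = 1207 × 1707 mm.
Q1: ⌊1707/2⌋ × 1207 = 853 × 1207 mm
Q2: ⌊1207/2⌋ × 853 = 603 × 853 mm
Q3: ⌊853/2⌋ × 603 = 426 × 603 mm
Q4: ⌊603/2⌋ × 426 = 301 × 426 mm
Q5: ⌊426/2⌋ × 301 = 213 × 301 mm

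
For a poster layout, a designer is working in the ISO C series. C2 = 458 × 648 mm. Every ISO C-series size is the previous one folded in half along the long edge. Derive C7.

C3: ⌊648/2⌋ × 458 = 324 × 458 mm
C4: ⌊458/2⌋ × 324 = 229 × 324 mm
C5: ⌊324/2⌋ × 229 = 162 × 229 mm
C6: ⌊229/2⌋ × 162 = 114 × 162 mm
C7: ⌊162/2⌋ × 114 = 81 × 114 mm

81 × 114 mm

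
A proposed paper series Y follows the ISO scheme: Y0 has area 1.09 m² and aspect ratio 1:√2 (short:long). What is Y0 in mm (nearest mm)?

Let the short side be w mm. Then w · w√2 = 1.09 m² = 1,090,000 mm².
w² = 1,090,000/√2, so w ≈ 877.9 mm; long side = w√2 ≈ 1241.6 mm.

878 × 1242 mm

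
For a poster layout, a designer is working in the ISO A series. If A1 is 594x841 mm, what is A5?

A2: ⌊841/2⌋ × 594 = 420 × 594 mm
A3: ⌊594/2⌋ × 420 = 297 × 420 mm
A4: ⌊420/2⌋ × 297 = 210 × 297 mm
A5: ⌊297/2⌋ × 210 = 148 × 210 mm

148 × 210 mm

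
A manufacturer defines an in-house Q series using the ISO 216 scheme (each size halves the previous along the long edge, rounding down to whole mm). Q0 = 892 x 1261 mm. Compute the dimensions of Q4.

Q1: ⌊1261/2⌋ × 892 = 630 × 892 mm
Q2: ⌊892/2⌋ × 630 = 446 × 630 mm
Q3: ⌊630/2⌋ × 446 = 315 × 446 mm
Q4: ⌊446/2⌋ × 315 = 223 × 315 mm

223 × 315 mm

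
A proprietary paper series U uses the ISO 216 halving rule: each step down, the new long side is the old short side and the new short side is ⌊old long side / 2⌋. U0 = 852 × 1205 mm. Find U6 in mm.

U1: ⌊1205/2⌋ × 852 = 602 × 852 mm
U2: ⌊852/2⌋ × 602 = 426 × 602 mm
U3: ⌊602/2⌋ × 426 = 301 × 426 mm
U4: ⌊426/2⌋ × 301 = 213 × 301 mm
U5: ⌊301/2⌋ × 213 = 150 × 213 mm
U6: ⌊213/2⌋ × 150 = 106 × 150 mm

106 × 150 mm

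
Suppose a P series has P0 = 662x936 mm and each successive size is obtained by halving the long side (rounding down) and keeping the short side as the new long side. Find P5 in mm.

117 × 165 mm

P1 = 468 × 662 mm (from P0 by 1 halving).
P2: ⌊662/2⌋ × 468 = 331 × 468 mm
P3: ⌊468/2⌋ × 331 = 234 × 331 mm
P4: ⌊331/2⌋ × 234 = 165 × 234 mm
P5: ⌊234/2⌋ × 165 = 117 × 165 mm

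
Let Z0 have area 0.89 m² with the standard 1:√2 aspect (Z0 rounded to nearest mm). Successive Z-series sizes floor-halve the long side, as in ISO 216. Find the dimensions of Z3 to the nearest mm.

280 × 396 mm

Let Z0's short side be w mm. w · w√2 = 0.89 m² = 890,000 mm², so w ≈ 793.3 mm and w√2 ≈ 1121.9 mm → Z0 = 793 × 1122 mm.
Z1: ⌊1122/2⌋ × 793 = 561 × 793 mm
Z2: ⌊793/2⌋ × 561 = 396 × 561 mm
Z3: ⌊561/2⌋ × 396 = 280 × 396 mm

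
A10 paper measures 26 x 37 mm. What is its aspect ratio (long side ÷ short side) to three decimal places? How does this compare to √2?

37 / 26 = 1.423
ISO 216 targets √2 ≈ 1.414; the +0.009 deviation is from mm rounding.

1.423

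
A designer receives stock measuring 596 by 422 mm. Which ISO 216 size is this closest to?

A2 (420 × 594 mm)

Aspect ratio 596/422 ≈ 1.412 — close to the ISO √2 ≈ 1.414.
In the A-series (A0 area = 1 m²): A2 = 420 × 594 mm.
Off by 4 mm total — nearest standard size.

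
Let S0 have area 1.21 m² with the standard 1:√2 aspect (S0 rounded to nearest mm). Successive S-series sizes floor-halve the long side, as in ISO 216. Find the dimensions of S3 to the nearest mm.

Let S0's short side be w mm. w · w√2 = 1.21 m² = 1,210,000 mm², so w ≈ 925.0 mm and w√2 ≈ 1308.1 mm → S0 = 925 × 1308 mm.
S1: ⌊1308/2⌋ × 925 = 654 × 925 mm
S2: ⌊925/2⌋ × 654 = 462 × 654 mm
S3: ⌊654/2⌋ × 462 = 327 × 462 mm

327 × 462 mm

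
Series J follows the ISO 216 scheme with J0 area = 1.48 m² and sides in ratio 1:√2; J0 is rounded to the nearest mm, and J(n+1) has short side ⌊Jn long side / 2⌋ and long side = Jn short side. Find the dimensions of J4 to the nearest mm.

Let J0's short side be w mm. w · w√2 = 1.48 m² = 1,480,000 mm², so w ≈ 1023.0 mm and w√2 ≈ 1446.7 mm → J0 = 1023 × 1447 mm.
J1: ⌊1447/2⌋ × 1023 = 723 × 1023 mm
J2: ⌊1023/2⌋ × 723 = 511 × 723 mm
J3: ⌊723/2⌋ × 511 = 361 × 511 mm
J4: ⌊511/2⌋ × 361 = 255 × 361 mm

255 × 361 mm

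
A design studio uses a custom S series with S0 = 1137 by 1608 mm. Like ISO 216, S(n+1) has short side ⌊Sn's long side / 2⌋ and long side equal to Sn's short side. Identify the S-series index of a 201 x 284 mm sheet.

S5

S0: 1137 × 1608 mm
S1: 804 × 1137 mm
S2: 568 × 804 mm
S3: 402 × 568 mm
S4: 284 × 402 mm
S5: 201 × 284 mm
S6: 142 × 201 mm
→ matches S5.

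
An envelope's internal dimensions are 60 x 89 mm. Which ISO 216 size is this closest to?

Aspect ratio 89/60 ≈ 1.483 (ISO target is √2 ≈ 1.414).
In the B-series (B0 = 1000 × 1414 mm): B8 = 62 × 88 mm.
Off by 3 mm total — nearest standard size.

B8 (62 × 88 mm)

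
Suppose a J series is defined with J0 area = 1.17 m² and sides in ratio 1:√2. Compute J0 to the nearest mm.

Let the short side be w mm. Then w · w√2 = 1.17 m² = 1,170,000 mm².
w² = 1,170,000/√2, so w ≈ 909.6 mm; long side = w√2 ≈ 1286.3 mm.

910 × 1286 mm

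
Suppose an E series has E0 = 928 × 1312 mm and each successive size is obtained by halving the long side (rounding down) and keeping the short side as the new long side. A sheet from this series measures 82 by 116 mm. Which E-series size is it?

E7

E0: 928 × 1312 mm
E1: 656 × 928 mm
E2: 464 × 656 mm
E3: 328 × 464 mm
E4: 232 × 328 mm
E5: 164 × 232 mm
E6: 116 × 164 mm
E7: 82 × 116 mm
E8: 58 × 82 mm
→ matches E7.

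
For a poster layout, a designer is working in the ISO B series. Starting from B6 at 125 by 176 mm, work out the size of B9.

B7: ⌊176/2⌋ × 125 = 88 × 125 mm
B8: ⌊125/2⌋ × 88 = 62 × 88 mm
B9: ⌊88/2⌋ × 62 = 44 × 62 mm

44 × 62 mm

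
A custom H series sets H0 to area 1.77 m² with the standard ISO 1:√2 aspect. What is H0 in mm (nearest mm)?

1119 × 1582 mm

Let the short side be w mm. Then w · w√2 = 1.77 m² = 1,770,000 mm².
w² = 1,770,000/√2, so w ≈ 1118.7 mm; long side = w√2 ≈ 1582.1 mm.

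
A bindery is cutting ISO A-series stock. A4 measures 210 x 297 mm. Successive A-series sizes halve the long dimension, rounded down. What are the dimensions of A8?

52 × 74 mm

A5: ⌊297/2⌋ × 210 = 148 × 210 mm
A6: ⌊210/2⌋ × 148 = 105 × 148 mm
A7: ⌊148/2⌋ × 105 = 74 × 105 mm
A8: ⌊105/2⌋ × 74 = 52 × 74 mm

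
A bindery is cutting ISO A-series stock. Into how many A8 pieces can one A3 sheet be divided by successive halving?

32

A3 = 297 × 420 mm; A8 = 52 × 74 mm.
Each halving step doubles the count; 5 steps from A3 to A8.
2^5 = 32.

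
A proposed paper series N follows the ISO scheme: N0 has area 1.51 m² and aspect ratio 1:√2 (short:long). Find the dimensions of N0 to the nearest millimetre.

Let the short side be w mm. Then w · w√2 = 1.51 m² = 1,510,000 mm².
w² = 1,510,000/√2, so w ≈ 1033.3 mm; long side = w√2 ≈ 1461.3 mm.

1033 × 1461 mm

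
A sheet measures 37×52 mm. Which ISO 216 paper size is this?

Aspect ratio 52/37 ≈ 1.405 — close to the ISO √2 ≈ 1.414.
In the A-series (A0 area = 1 m²): A9 = 37 × 52 mm.

A9 (37 × 52 mm)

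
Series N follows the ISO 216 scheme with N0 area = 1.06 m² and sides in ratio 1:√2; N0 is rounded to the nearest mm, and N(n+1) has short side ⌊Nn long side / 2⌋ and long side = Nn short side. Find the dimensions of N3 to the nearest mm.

306 × 433 mm

Let N0's short side be w mm. w · w√2 = 1.06 m² = 1,060,000 mm², so w ≈ 865.8 mm and w√2 ≈ 1224.4 mm → N0 = 866 × 1224 mm.
N1: ⌊1224/2⌋ × 866 = 612 × 866 mm
N2: ⌊866/2⌋ × 612 = 433 × 612 mm
N3: ⌊612/2⌋ × 433 = 306 × 433 mm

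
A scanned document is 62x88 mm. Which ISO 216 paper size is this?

Aspect ratio 88/62 ≈ 1.419 — close to the ISO √2 ≈ 1.414.
In the B-series (B0 = 1000 × 1414 mm): B8 = 62 × 88 mm.

B8 (62 × 88 mm)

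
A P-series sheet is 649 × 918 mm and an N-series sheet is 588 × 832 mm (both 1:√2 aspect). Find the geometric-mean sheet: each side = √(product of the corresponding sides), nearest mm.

Short side: √(649 · 588) = √381612 ≈ 617.7 → 618 mm
Long side: √(918 · 832) = √763776 ≈ 873.9 → 874 mm

618 × 874 mm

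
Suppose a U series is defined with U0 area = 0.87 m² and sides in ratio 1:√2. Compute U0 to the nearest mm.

784 × 1109 mm

Let the short side be w mm. Then w · w√2 = 0.87 m² = 870,000 mm².
w² = 870,000/√2, so w ≈ 784.3 mm; long side = w√2 ≈ 1109.2 mm.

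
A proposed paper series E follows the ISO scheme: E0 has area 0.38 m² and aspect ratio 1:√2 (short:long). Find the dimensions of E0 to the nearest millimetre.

Let the short side be w mm. Then w · w√2 = 0.38 m² = 380,000 mm².
w² = 380,000/√2, so w ≈ 518.4 mm; long side = w√2 ≈ 733.1 mm.

518 × 733 mm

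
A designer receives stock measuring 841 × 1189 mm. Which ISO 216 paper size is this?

Aspect ratio 1189/841 ≈ 1.414 — close to the ISO √2 ≈ 1.414.
In the A-series (A0 area = 1 m²): A0 = 841 × 1189 mm.

A0 (841 × 1189 mm)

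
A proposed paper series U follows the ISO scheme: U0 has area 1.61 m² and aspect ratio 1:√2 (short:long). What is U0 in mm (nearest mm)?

1067 × 1509 mm

Let the short side be w mm. Then w · w√2 = 1.61 m² = 1,610,000 mm².
w² = 1,610,000/√2, so w ≈ 1067.0 mm; long side = w√2 ≈ 1508.9 mm.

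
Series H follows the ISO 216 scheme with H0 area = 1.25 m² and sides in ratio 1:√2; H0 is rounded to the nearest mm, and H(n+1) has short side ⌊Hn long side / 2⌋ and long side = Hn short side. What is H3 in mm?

Let H0's short side be w mm. w · w√2 = 1.25 m² = 1,250,000 mm², so w ≈ 940.2 mm and w√2 ≈ 1329.6 mm → H0 = 940 × 1330 mm.
H1: ⌊1330/2⌋ × 940 = 665 × 940 mm
H2: ⌊940/2⌋ × 665 = 470 × 665 mm
H3: ⌊665/2⌋ × 470 = 332 × 470 mm

332 × 470 mm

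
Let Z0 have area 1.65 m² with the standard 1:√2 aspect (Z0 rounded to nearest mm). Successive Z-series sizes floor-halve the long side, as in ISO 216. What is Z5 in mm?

Let Z0's short side be w mm. w · w√2 = 1.65 m² = 1,650,000 mm², so w ≈ 1080.2 mm and w√2 ≈ 1527.6 mm → Z0 = 1080 × 1528 mm.
Z1: ⌊1528/2⌋ × 1080 = 764 × 1080 mm
Z2: ⌊1080/2⌋ × 764 = 540 × 764 mm
Z3: ⌊764/2⌋ × 540 = 382 × 540 mm
Z4: ⌊540/2⌋ × 382 = 270 × 382 mm
Z5: ⌊382/2⌋ × 270 = 191 × 270 mm

191 × 270 mm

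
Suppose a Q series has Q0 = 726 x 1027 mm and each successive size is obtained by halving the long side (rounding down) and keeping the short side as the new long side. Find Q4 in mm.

Q1: ⌊1027/2⌋ × 726 = 513 × 726 mm
Q2: ⌊726/2⌋ × 513 = 363 × 513 mm
Q3: ⌊513/2⌋ × 363 = 256 × 363 mm
Q4: ⌊363/2⌋ × 256 = 181 × 256 mm

181 × 256 mm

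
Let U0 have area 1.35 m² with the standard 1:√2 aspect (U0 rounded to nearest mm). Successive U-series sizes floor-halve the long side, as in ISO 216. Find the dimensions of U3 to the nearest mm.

Let U0's short side be w mm. w · w√2 = 1.35 m² = 1,350,000 mm², so w ≈ 977.0 mm and w√2 ≈ 1381.7 mm → U0 = 977 × 1382 mm.
U1: ⌊1382/2⌋ × 977 = 691 × 977 mm
U2: ⌊977/2⌋ × 691 = 488 × 691 mm
U3: ⌊691/2⌋ × 488 = 345 × 488 mm

345 × 488 mm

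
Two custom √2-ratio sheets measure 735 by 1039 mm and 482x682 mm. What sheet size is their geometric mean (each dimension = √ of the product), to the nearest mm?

595 × 842 mm

Short side: √(735 · 482) = √354270 ≈ 595.2 → 595 mm
Long side: √(1039 · 682) = √708598 ≈ 841.8 → 842 mm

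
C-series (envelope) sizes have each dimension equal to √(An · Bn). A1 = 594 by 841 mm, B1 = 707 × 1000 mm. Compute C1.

Short side: √(594 · 707) = √419958 ≈ 648.0 → 648 mm
Long side: √(841 · 1000) = √841000 ≈ 917.1 → 917 mm

648 × 917 mm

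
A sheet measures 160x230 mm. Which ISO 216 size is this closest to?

C5 (162 × 229 mm)

Aspect ratio 230/160 ≈ 1.438 (ISO target is √2 ≈ 1.414).
In the C-series (envelope sizes, between A and B): C5 = 162 × 229 mm.
Off by 3 mm total — nearest standard size.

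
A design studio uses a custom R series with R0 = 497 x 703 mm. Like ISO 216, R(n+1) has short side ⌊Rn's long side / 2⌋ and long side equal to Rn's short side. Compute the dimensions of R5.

87 × 124 mm

R1: ⌊703/2⌋ × 497 = 351 × 497 mm
R2: ⌊497/2⌋ × 351 = 248 × 351 mm
R3: ⌊351/2⌋ × 248 = 175 × 248 mm
R4: ⌊248/2⌋ × 175 = 124 × 175 mm
R5: ⌊175/2⌋ × 124 = 87 × 124 mm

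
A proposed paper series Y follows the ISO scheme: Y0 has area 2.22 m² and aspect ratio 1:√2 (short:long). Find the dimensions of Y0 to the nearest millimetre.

1253 × 1772 mm

Let the short side be w mm. Then w · w√2 = 2.22 m² = 2,220,000 mm².
w² = 2,220,000/√2, so w ≈ 1252.9 mm; long side = w√2 ≈ 1771.9 mm.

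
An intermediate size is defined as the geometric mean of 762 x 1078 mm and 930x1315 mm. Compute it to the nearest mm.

Short side: √(762 · 930) = √708660 ≈ 841.8 → 842 mm
Long side: √(1078 · 1315) = √1417570 ≈ 1190.6 → 1191 mm

842 × 1191 mm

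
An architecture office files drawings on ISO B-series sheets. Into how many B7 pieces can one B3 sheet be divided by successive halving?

Each ISO step halves the sheet: 1 × B3 → 2 × B4 → 4 × B5 → 8 × B6 → …
From B3 to B7 is 4 halving steps: 2^4 = 16.

16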